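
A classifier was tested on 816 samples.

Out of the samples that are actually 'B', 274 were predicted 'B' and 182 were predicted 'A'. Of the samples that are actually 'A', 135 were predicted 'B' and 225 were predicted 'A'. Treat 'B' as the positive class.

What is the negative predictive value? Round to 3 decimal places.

0.553

NPV = TN/(TN+FN) = 225/(225+182) = 0.553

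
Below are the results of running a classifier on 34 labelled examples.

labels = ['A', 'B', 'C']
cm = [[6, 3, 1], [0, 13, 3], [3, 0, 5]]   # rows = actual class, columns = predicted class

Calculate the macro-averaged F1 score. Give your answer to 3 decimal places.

Per-class F1 score (2·TP/(2·TP+FP+FN)):
  A: TP=6, FP=0+3=3, FN=3+1=4 → 12/19 = 0.6316
  B: TP=13, FP=3+0=3, FN=0+3=3 → 26/32 = 0.8125
  C: TP=5, FP=1+3=4, FN=3+0=3 → 10/17 = 0.5882
Macro-F1 score = mean = (0.6316 + 0.8125 + 0.5882) / 3 = 0.677

0.677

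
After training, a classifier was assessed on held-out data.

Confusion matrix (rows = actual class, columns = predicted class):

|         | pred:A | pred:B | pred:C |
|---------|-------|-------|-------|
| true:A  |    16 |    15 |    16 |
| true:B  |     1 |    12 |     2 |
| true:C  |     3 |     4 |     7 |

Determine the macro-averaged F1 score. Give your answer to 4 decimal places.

0.4528

Per-class F1 score (2·TP/(2·TP+FP+FN)):
  A: TP=16, FP=1+3=4, FN=15+16=31 → 32/67 = 0.47761
  B: TP=12, FP=15+4=19, FN=1+2=3 → 24/46 = 0.52174
  C: TP=7, FP=16+2=18, FN=3+4=7 → 14/39 = 0.35897
Macro-F1 score = mean = (0.47761 + 0.52174 + 0.35897) / 3 = 0.4528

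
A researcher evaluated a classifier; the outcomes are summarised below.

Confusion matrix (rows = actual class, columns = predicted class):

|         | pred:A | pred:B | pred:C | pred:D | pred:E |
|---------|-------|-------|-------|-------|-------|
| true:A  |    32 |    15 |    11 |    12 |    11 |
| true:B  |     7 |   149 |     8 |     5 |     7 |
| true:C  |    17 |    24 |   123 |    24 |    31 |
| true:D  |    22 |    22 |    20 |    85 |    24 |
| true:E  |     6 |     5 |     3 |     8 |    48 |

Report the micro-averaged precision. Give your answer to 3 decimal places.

Micro-averaging pools counts across classes: ΣTP=437, ΣFP=282, ΣFN=282.
Micro-precision = TP/(TP+FP) on pooled counts = 0.608 (equals overall accuracy in single-label multiclass).

0.608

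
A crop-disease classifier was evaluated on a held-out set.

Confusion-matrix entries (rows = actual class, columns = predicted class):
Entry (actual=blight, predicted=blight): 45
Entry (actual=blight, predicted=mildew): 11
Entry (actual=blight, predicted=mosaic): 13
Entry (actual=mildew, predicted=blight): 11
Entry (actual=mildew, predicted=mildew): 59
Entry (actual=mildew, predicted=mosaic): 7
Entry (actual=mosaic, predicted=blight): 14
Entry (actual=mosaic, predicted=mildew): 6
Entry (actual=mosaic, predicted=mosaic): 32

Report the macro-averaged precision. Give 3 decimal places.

Per-class precision (TP/(TP+FP)):
  blight: TP=45, FP=11+14=25 → 45/70 = 0.6429
  mildew: TP=59, FP=11+6=17 → 59/76 = 0.7763
  mosaic: TP=32, FP=13+7=20 → 32/52 = 0.6154
Macro-precision = mean = (0.6429 + 0.7763 + 0.6154) / 3 = 0.678

0.678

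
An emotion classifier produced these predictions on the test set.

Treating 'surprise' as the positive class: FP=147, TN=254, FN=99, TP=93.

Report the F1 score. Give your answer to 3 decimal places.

0.431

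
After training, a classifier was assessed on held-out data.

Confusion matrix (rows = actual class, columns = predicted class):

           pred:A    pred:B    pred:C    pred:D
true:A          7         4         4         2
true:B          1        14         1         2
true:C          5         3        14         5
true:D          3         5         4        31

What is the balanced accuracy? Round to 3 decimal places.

Balanced accuracy = mean of per-class recall.
  A: recall = 7/17 = 0.4118
  B: recall = 14/18 = 0.7778
  C: recall = 14/27 = 0.5185
  D: recall = 31/43 = 0.7209
Mean = (0.4118 + 0.7778 + 0.5185 + 0.7209) / 4 = 0.607

0.607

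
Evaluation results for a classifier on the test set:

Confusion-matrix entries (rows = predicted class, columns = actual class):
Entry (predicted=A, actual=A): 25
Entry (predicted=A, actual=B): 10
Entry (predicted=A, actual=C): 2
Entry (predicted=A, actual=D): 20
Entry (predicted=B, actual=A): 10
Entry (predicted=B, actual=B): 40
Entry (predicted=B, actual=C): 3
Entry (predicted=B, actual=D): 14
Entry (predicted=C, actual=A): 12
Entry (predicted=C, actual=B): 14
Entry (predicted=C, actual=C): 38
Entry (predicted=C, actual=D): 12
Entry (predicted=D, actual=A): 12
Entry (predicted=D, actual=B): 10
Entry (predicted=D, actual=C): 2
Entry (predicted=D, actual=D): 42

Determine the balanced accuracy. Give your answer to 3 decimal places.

Balanced accuracy = mean of per-class recall.
  A: recall = 25/59 = 0.4237
  B: recall = 40/74 = 0.5405
  C: recall = 38/45 = 0.8444
  D: recall = 42/88 = 0.4773
Mean = (0.4237 + 0.5405 + 0.8444 + 0.4773) / 4 = 0.571

0.571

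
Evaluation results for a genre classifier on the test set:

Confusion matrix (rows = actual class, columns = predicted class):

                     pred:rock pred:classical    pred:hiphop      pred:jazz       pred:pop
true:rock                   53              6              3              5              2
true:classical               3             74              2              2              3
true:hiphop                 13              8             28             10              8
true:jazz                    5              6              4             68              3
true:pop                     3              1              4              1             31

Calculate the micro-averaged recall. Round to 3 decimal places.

Micro-averaging pools counts across classes: ΣTP=254, ΣFP=92, ΣFN=92.
Micro-recall = TP/(TP+FN) on pooled counts = 0.734 (equals overall accuracy in single-label multiclass).

0.734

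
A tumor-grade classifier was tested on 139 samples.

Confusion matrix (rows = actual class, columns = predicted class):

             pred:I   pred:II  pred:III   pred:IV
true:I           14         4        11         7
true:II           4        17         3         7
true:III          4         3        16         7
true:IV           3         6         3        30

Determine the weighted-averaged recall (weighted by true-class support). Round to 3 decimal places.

0.554

Per-class recall (TP/(TP+FN)):
  I: TP=14, FN=4+11+7=22 → 14/36 = 0.3889
  II: TP=17, FN=4+3+7=14 → 17/31 = 0.5484
  III: TP=16, FN=4+3+7=14 → 16/30 = 0.5333
  IV: TP=30, FN=3+6+3=12 → 30/42 = 0.7143
Weighted-recall = Σ (supportᵢ/N)·recallᵢ with N=139: (36/139)·0.3889 + (31/139)·0.5484 + (30/139)·0.5333 + (42/139)·0.7143 = 0.554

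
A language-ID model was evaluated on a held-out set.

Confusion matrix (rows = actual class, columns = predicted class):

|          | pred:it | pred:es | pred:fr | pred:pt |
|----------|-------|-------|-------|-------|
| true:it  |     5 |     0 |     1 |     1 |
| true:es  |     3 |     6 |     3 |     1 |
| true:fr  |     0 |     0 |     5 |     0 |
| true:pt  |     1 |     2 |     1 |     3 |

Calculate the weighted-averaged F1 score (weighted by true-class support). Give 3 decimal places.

Per-class F1 score (2·TP/(2·TP+FP+FN)):
  it: TP=5, FP=3+0+1=4, FN=0+1+1=2 → 10/16 = 0.6250
  es: TP=6, FP=0+0+2=2, FN=3+3+1=7 → 12/21 = 0.5714
  fr: TP=5, FP=1+3+1=5, FN=0+0+0=0 → 10/15 = 0.6667
  pt: TP=3, FP=1+1+0=2, FN=1+2+1=4 → 6/12 = 0.5000
Weighted-F1 score = Σ (supportᵢ/N)·F1 scoreᵢ with N=32: (7/32)·0.6250 + (13/32)·0.5714 + (5/32)·0.6667 + (7/32)·0.5000 = 0.582

0.582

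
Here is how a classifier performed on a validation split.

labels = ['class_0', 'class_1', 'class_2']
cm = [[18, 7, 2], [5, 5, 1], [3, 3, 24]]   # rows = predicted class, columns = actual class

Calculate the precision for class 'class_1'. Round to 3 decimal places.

0.455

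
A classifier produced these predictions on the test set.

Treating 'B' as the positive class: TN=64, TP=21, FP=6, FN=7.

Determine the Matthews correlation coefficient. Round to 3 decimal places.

0.672

MCC = (TP·TN − FP·FN) / √((TP+FP)(TP+FN)(TN+FP)(TN+FN))
Numerator = 21·64 − 6·7 = 1302
Denominator = √(27·28·70·71) = √3757320 = 1938.3808
MCC = 1302 / 1938.3808 = 0.672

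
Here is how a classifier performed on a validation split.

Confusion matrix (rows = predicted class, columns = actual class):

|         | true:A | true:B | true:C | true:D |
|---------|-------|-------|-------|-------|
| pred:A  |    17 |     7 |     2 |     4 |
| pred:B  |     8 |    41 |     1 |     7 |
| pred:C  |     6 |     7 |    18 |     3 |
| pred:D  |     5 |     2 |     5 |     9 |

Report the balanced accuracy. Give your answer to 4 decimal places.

Balanced accuracy = mean of per-class recall.
  A: recall = 17/36 = 0.47222
  B: recall = 41/57 = 0.71930
  C: recall = 18/26 = 0.69231
  D: recall = 9/23 = 0.39130
Mean = (0.47222 + 0.71930 + 0.69231 + 0.39130) / 4 = 0.5688

0.5688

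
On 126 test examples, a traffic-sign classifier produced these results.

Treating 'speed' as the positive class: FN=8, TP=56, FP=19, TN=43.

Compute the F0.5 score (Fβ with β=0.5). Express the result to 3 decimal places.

0.769

Fβ = (1+β²)·TP / ((1+β²)·TP + β²·FN + FP), with β²=1/4
= 1.25·56 / (1.25·56 + 0.25·8 + 19) = 0.769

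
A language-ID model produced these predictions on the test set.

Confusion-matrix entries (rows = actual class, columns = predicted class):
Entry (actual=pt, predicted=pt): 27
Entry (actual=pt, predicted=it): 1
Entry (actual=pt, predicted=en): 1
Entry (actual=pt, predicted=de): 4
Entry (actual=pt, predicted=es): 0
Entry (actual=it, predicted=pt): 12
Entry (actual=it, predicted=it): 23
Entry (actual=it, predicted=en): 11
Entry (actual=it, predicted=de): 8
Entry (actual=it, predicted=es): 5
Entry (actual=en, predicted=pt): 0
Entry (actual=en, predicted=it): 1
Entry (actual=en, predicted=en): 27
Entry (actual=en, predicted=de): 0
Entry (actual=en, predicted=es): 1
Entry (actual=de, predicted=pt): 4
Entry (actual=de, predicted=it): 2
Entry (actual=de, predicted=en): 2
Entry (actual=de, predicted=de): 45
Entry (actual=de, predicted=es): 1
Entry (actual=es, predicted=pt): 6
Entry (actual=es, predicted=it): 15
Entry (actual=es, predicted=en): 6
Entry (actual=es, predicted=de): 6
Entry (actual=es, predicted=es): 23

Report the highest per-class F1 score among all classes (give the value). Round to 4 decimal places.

0.7692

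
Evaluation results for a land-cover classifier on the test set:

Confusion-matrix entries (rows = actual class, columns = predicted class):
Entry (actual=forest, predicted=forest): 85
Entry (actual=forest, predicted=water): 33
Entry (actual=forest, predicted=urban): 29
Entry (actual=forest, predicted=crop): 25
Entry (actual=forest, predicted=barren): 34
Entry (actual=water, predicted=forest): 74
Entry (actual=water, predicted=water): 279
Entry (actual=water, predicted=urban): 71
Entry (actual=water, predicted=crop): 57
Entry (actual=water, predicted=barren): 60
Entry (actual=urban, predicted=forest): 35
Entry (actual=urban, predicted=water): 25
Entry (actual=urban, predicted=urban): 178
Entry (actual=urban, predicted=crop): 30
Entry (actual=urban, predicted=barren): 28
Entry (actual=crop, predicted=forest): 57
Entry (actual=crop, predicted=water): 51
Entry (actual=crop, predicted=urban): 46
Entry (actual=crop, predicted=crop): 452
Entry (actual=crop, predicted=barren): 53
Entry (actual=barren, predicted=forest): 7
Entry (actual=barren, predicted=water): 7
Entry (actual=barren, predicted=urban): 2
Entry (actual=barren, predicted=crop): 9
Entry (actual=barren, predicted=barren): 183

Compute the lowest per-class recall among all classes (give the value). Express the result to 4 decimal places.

0.4126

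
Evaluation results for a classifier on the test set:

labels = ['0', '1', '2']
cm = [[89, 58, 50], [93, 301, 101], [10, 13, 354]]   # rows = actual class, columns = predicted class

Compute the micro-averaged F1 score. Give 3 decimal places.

0.696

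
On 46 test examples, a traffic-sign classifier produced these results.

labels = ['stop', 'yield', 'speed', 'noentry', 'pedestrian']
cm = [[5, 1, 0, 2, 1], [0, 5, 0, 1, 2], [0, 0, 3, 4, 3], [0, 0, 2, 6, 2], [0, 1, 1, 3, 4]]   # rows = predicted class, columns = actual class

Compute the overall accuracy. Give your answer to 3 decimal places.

0.500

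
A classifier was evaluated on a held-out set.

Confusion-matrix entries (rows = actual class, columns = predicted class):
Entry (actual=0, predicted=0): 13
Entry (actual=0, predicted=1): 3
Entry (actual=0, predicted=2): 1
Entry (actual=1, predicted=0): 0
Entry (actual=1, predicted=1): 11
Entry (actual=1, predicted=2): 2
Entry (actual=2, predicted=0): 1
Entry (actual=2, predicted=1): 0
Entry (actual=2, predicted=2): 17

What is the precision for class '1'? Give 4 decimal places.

Take TP from the diagonal, FP from the rest of the '1' prediction marginal, FN from the rest of the '1' actual marginal.
precision = TP/(TP+FP).
1: TP=11, FP=3+0=3 → 11/14 = 0.78571

0.7857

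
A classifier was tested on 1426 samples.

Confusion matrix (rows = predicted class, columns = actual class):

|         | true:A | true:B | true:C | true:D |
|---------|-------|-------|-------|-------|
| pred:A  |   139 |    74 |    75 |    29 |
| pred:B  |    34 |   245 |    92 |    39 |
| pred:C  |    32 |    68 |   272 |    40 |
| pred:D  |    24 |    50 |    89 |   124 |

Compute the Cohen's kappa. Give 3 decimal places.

0.385

Observed agreement pₒ = trace/N = 780/1426 = 0.5470
Expected agreement pₑ = Σ (rowᵢ·colᵢ)/N² = (229·317 + 437·410 + 528·412 + 232·287)/1426² = 0.2635
κ = (pₒ − pₑ)/(1 − pₑ) = (0.5470 − 0.2635)/(1 − 0.2635) = 0.385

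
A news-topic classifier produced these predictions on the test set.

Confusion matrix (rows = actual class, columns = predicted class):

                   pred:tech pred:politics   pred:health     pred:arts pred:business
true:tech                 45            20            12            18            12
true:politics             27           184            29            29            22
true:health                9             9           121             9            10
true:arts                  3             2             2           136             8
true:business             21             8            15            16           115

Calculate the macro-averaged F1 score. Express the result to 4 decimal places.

0.6578

Per-class F1 score (2·TP/(2·TP+FP+FN)):
  tech: TP=45, FP=27+9+3+21=60, FN=20+12+18+12=62 → 90/212 = 0.42453
  politics: TP=184, FP=20+9+2+8=39, FN=27+29+29+22=107 → 368/514 = 0.71595
  health: TP=121, FP=12+29+2+15=58, FN=9+9+9+10=37 → 242/337 = 0.71810
  arts: TP=136, FP=18+29+9+16=72, FN=3+2+2+8=15 → 272/359 = 0.75766
  business: TP=115, FP=12+22+10+8=52, FN=21+8+15+16=60 → 230/342 = 0.67251
Macro-F1 score = mean = (0.42453 + 0.71595 + 0.71810 + 0.75766 + 0.67251) / 5 = 0.6578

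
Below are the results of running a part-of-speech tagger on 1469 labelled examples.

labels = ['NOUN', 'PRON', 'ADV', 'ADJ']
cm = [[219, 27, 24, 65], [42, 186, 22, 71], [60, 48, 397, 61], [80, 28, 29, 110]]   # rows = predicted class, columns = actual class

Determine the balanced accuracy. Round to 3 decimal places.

0.597

Balanced accuracy = mean of per-class recall.
  NOUN: recall = 219/401 = 0.5461
  PRON: recall = 186/289 = 0.6436
  ADV: recall = 397/472 = 0.8411
  ADJ: recall = 110/307 = 0.3583
Mean = (0.5461 + 0.6436 + 0.8411 + 0.3583) / 4 = 0.597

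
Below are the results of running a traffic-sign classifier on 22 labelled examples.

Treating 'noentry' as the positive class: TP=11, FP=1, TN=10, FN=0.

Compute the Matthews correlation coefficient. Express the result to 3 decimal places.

MCC = (TP·TN − FP·FN) / √((TP+FP)(TP+FN)(TN+FP)(TN+FN))
Numerator = 11·10 − 1·0 = 110
Denominator = √(12·11·11·10) = √14520 = 120.4990
MCC = 110 / 120.4990 = 0.913

0.913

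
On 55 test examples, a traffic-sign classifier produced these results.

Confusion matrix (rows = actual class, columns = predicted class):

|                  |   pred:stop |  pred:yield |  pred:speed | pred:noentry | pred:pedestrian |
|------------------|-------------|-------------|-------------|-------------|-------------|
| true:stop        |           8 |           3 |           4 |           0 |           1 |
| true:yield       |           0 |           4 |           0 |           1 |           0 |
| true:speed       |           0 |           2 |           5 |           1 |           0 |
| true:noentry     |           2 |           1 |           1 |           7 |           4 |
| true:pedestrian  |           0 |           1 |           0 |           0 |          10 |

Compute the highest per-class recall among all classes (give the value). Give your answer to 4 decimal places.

0.9091

Per-class recall (TP/(TP+FN)):
  stop: TP=8, FN=3+4+0+1=8 → 8/16 = 0.50000
  yield: TP=4, FN=0+0+1+0=1 → 4/5 = 0.80000
  speed: TP=5, FN=0+2+1+0=3 → 5/8 = 0.62500
  noentry: TP=7, FN=2+1+1+4=8 → 7/15 = 0.46667
  pedestrian: TP=10, FN=0+1+0+0=1 → 10/11 = 0.90909
Highest is class 'pedestrian' with recall = 0.9091.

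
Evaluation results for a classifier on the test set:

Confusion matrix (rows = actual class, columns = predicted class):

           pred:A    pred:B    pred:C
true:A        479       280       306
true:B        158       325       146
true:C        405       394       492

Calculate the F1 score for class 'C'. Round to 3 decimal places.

F1 score = 2·TP/(2·TP+FP+FN).
C: TP=492, FP=306+146=452, FN=405+394=799 → 984/2235 = 0.4403

0.440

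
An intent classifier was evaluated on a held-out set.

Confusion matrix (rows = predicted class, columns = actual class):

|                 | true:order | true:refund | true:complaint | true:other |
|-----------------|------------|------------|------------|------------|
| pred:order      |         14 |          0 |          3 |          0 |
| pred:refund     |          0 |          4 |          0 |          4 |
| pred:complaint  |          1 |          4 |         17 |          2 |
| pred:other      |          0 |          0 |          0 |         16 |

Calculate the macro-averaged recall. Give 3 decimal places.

0.753

Per-class recall (TP/(TP+FN)):
  order: TP=14, FN=0+1+0=1 → 14/15 = 0.9333
  refund: TP=4, FN=0+4+0=4 → 4/8 = 0.5000
  complaint: TP=17, FN=3+0+0=3 → 17/20 = 0.8500
  other: TP=16, FN=0+4+2=6 → 16/22 = 0.7273
Macro-recall = mean = (0.9333 + 0.5000 + 0.8500 + 0.7273) / 4 = 0.753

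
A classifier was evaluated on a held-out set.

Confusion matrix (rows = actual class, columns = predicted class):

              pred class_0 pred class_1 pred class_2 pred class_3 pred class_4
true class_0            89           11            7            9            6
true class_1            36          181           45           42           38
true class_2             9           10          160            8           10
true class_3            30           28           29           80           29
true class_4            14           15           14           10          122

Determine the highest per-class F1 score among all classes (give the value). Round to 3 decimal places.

0.708

Per-class F1 score (2·TP/(2·TP+FP+FN)):
  class_0: TP=89, FP=36+9+30+14=89, FN=11+7+9+6=33 → 178/300 = 0.5933
  class_1: TP=181, FP=11+10+28+15=64, FN=36+45+42+38=161 → 362/587 = 0.6167
  class_2: TP=160, FP=7+45+29+14=95, FN=9+10+8+10=37 → 320/452 = 0.7080
  class_3: TP=80, FP=9+42+8+10=69, FN=30+28+29+29=116 → 160/345 = 0.4638
  class_4: TP=122, FP=6+38+10+29=83, FN=14+15+14+10=53 → 244/380 = 0.6421
Highest is class 'class_2' with F1 score = 0.708.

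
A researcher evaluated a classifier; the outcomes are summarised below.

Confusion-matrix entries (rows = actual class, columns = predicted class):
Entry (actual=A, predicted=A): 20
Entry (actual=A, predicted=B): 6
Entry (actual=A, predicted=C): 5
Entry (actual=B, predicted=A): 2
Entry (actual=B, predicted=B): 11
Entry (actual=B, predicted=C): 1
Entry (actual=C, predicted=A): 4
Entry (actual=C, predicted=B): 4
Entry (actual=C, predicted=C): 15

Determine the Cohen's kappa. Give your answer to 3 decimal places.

Observed agreement pₒ = trace/N = 46/68 = 0.6765
Expected agreement pₑ = Σ (rowᵢ·colᵢ)/N² = (31·26 + 14·21 + 23·21)/68² = 0.3423
κ = (pₒ − pₑ)/(1 − pₑ) = (0.6765 − 0.3423)/(1 − 0.3423) = 0.508

0.508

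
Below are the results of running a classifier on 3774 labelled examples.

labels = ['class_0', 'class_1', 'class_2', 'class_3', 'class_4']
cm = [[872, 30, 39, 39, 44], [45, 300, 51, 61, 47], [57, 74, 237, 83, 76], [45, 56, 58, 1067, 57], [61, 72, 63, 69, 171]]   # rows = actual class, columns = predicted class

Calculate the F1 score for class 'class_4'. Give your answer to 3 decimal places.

0.412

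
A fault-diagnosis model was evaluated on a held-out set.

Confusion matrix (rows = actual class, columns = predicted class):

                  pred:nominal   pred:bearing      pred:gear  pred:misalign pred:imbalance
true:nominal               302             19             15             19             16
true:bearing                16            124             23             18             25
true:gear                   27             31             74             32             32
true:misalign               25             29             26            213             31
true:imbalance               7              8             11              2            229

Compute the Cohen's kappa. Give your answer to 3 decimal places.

0.613

Observed agreement pₒ = trace/N = 942/1354 = 0.6957
Expected agreement pₑ = Σ (rowᵢ·colᵢ)/N² = (371·377 + 206·211 + 196·149 + 324·284 + 257·333)/1354² = 0.2128
κ = (pₒ − pₑ)/(1 − pₑ) = (0.6957 − 0.2128)/(1 − 0.2128) = 0.613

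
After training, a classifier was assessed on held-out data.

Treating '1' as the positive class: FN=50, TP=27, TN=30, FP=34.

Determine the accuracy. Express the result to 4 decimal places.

0.4043

Accuracy = (TP+TN)/N = (27+30)/141 = 0.4043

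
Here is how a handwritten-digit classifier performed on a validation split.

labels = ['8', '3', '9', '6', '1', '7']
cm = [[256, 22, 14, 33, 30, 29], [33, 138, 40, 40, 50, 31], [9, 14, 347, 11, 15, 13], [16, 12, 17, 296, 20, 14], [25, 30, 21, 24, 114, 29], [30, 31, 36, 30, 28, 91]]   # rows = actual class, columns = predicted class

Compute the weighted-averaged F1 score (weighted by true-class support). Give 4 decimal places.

0.6156

Per-class F1 score (2·TP/(2·TP+FP+FN)):
  8: TP=256, FP=33+9+16+25+30=113, FN=22+14+33+30+29=128 → 512/753 = 0.67995
  3: TP=138, FP=22+14+12+30+31=109, FN=33+40+40+50+31=194 → 276/579 = 0.47668
  9: TP=347, FP=14+40+17+21+36=128, FN=9+14+11+15+13=62 → 694/884 = 0.78507
  6: TP=296, FP=33+40+11+24+30=138, FN=16+12+17+20+14=79 → 592/809 = 0.73177
  1: TP=114, FP=30+50+15+20+28=143, FN=25+30+21+24+29=129 → 228/500 = 0.45600
  7: TP=91, FP=29+31+13+14+29=116, FN=30+31+36+30+28=155 → 182/453 = 0.40177
Weighted-F1 score = Σ (supportᵢ/N)·F1 scoreᵢ with N=1989: (384/1989)·0.67995 + (332/1989)·0.47668 + (409/1989)·0.78507 + (375/1989)·0.73177 + (243/1989)·0.45600 + (246/1989)·0.40177 = 0.6156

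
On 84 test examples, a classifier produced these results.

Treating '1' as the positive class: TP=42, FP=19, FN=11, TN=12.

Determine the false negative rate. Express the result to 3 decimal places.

FNR = FN/(FN+TP) = 11/(11+42) = 0.208

0.208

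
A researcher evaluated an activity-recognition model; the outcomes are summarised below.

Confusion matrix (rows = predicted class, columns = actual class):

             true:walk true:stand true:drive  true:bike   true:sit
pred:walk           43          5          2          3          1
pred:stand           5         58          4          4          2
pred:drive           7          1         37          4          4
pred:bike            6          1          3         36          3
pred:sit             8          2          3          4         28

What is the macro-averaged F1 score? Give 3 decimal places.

Per-class F1 score (2·TP/(2·TP+FP+FN)):
  walk: TP=43, FP=5+2+3+1=11, FN=5+7+6+8=26 → 86/123 = 0.6992
  stand: TP=58, FP=5+4+4+2=15, FN=5+1+1+2=9 → 116/140 = 0.8286
  drive: TP=37, FP=7+1+4+4=16, FN=2+4+3+3=12 → 74/102 = 0.7255
  bike: TP=36, FP=6+1+3+3=13, FN=3+4+4+4=15 → 72/100 = 0.7200
  sit: TP=28, FP=8+2+3+4=17, FN=1+2+4+3=10 → 56/83 = 0.6747
Macro-F1 score = mean = (0.6992 + 0.8286 + 0.7255 + 0.7200 + 0.6747) / 5 = 0.730

0.730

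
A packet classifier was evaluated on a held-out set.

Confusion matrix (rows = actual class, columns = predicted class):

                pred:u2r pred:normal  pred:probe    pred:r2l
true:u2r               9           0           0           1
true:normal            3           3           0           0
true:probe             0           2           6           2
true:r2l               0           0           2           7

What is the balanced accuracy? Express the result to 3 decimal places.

0.694

Balanced accuracy = mean of per-class recall.
  u2r: recall = 9/10 = 0.9000
  normal: recall = 3/6 = 0.5000
  probe: recall = 6/10 = 0.6000
  r2l: recall = 7/9 = 0.7778
Mean = (0.9000 + 0.5000 + 0.6000 + 0.7778) / 4 = 0.694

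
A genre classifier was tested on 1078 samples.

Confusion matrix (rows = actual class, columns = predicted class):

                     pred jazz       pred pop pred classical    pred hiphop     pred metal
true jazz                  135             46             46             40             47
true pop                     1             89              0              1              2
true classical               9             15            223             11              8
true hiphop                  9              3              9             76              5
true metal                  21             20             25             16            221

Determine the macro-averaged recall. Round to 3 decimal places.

0.740

Per-class recall (TP/(TP+FN)):
  jazz: TP=135, FN=46+46+40+47=179 → 135/314 = 0.4299
  pop: TP=89, FN=1+0+1+2=4 → 89/93 = 0.9570
  classical: TP=223, FN=9+15+11+8=43 → 223/266 = 0.8383
  hiphop: TP=76, FN=9+3+9+5=26 → 76/102 = 0.7451
  metal: TP=221, FN=21+20+25+16=82 → 221/303 = 0.7294
Macro-recall = mean = (0.4299 + 0.9570 + 0.8383 + 0.7451 + 0.7294) / 5 = 0.740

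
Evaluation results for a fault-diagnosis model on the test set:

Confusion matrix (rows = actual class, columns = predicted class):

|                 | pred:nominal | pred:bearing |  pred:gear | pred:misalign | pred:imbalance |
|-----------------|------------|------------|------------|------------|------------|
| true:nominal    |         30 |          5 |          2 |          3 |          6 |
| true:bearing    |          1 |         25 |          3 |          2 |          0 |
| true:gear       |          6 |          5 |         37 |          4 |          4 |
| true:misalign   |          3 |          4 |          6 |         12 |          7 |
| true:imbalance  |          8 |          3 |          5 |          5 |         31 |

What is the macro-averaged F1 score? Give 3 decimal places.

Per-class F1 score (2·TP/(2·TP+FP+FN)):
  nominal: TP=30, FP=1+6+3+8=18, FN=5+2+3+6=16 → 60/94 = 0.6383
  bearing: TP=25, FP=5+5+4+3=17, FN=1+3+2+0=6 → 50/73 = 0.6849
  gear: TP=37, FP=2+3+6+5=16, FN=6+5+4+4=19 → 74/109 = 0.6789
  misalign: TP=12, FP=3+2+4+5=14, FN=3+4+6+7=20 → 24/58 = 0.4138
  imbalance: TP=31, FP=6+0+4+7=17, FN=8+3+5+5=21 → 62/100 = 0.6200
Macro-F1 score = mean = (0.6383 + 0.6849 + 0.6789 + 0.4138 + 0.6200) / 5 = 0.607

0.607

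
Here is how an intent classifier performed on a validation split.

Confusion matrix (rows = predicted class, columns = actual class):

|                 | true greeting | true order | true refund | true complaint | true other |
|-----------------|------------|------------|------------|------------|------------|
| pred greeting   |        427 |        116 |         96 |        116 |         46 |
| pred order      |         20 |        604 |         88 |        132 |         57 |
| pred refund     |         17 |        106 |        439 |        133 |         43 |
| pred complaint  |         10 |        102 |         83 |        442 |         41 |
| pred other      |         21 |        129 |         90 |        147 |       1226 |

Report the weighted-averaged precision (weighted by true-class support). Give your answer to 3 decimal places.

0.666

Per-class precision (TP/(TP+FP)):
  greeting: TP=427, FP=116+96+116+46=374 → 427/801 = 0.5331
  order: TP=604, FP=20+88+132+57=297 → 604/901 = 0.6704
  refund: TP=439, FP=17+106+133+43=299 → 439/738 = 0.5949
  complaint: TP=442, FP=10+102+83+41=236 → 442/678 = 0.6519
  other: TP=1226, FP=21+129+90+147=387 → 1226/1613 = 0.7601
Weighted-precision = Σ (supportᵢ/N)·precisionᵢ with N=4731: (495/4731)·0.5331 + (1057/4731)·0.6704 + (796/4731)·0.5949 + (970/4731)·0.6519 + (1413/4731)·0.7601 = 0.666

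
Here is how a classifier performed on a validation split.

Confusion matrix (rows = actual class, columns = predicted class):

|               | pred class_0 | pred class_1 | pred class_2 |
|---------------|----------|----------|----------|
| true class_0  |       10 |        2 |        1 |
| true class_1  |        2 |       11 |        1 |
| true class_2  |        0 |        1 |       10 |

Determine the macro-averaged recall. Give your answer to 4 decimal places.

0.8213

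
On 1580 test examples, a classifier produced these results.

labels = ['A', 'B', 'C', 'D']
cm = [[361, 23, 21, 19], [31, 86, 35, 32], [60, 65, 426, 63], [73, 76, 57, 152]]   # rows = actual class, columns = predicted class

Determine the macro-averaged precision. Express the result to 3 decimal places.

0.598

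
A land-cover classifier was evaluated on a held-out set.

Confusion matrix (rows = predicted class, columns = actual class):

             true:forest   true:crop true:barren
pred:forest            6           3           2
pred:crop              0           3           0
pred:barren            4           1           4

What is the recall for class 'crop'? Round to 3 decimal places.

0.429

One-vs-rest for 'crop': TP = diagonal; FP = other classes predicted 'crop'; FN = 'crop' predicted as other.
recall = TP/(TP+FN).
crop: TP=3, FN=3+1=4 → 3/7 = 0.4286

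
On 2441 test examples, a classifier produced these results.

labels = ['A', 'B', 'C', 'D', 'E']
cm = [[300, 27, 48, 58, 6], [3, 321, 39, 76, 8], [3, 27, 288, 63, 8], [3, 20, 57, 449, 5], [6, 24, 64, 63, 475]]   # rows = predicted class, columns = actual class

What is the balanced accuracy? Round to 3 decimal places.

0.776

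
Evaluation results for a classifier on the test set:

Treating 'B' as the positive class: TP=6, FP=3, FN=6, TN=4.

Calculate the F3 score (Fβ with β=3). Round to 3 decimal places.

Fβ = (1+β²)·TP / ((1+β²)·TP + β²·FN + FP), with β²=9
= 10·6 / (10·6 + 9·6 + 3) = 0.513

0.513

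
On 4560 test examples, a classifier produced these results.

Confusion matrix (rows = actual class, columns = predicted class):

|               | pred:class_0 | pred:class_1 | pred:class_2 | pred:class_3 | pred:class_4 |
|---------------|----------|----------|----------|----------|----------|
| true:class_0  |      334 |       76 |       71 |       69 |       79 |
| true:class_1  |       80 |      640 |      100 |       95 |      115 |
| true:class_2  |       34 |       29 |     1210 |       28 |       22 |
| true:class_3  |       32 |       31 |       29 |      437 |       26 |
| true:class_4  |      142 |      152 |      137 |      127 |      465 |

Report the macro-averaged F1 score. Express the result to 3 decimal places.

Per-class F1 score (2·TP/(2·TP+FP+FN)):
  class_0: TP=334, FP=80+34+32+142=288, FN=76+71+69+79=295 → 668/1251 = 0.5340
  class_1: TP=640, FP=76+29+31+152=288, FN=80+100+95+115=390 → 1280/1958 = 0.6537
  class_2: TP=1210, FP=71+100+29+137=337, FN=34+29+28+22=113 → 2420/2870 = 0.8432
  class_3: TP=437, FP=69+95+28+127=319, FN=32+31+29+26=118 → 874/1311 = 0.6667
  class_4: TP=465, FP=79+115+22+26=242, FN=142+152+137+127=558 → 930/1730 = 0.5376
Macro-F1 score = mean = (0.5340 + 0.6537 + 0.8432 + 0.6667 + 0.5376) / 5 = 0.647

0.647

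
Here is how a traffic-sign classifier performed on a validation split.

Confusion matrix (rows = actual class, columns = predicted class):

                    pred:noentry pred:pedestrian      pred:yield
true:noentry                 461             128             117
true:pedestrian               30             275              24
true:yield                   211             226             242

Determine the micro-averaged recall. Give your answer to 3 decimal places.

0.571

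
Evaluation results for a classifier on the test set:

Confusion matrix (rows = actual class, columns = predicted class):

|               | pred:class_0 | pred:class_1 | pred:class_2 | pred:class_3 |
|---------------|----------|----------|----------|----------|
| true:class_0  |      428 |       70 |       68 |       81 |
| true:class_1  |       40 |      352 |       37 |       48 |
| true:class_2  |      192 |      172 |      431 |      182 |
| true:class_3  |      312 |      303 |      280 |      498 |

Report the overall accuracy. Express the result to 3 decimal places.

0.489

Accuracy = trace / total = (428+352+431+498=1709) / 3494 = 1709/3494 = 0.489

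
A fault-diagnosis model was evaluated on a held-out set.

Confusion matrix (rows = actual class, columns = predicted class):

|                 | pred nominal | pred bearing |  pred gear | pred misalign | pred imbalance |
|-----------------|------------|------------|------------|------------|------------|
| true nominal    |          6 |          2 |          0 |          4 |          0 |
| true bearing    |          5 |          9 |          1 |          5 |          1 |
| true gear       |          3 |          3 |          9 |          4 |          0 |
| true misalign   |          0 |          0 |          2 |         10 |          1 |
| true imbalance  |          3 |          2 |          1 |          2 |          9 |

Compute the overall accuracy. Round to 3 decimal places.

Accuracy = trace / total = (6+9+9+10+9=43) / 82 = 43/82 = 0.524

0.524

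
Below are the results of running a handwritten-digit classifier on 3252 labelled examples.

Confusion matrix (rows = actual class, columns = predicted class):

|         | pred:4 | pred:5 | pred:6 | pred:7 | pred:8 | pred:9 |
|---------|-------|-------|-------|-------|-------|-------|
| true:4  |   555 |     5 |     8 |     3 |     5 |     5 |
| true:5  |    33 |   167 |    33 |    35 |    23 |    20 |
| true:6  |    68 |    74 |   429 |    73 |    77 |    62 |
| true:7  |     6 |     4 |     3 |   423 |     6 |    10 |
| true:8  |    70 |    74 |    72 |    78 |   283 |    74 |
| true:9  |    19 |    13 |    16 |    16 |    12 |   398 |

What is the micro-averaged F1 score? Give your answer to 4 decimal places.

0.6934

Micro-averaging pools counts across classes: ΣTP=2255, ΣFP=997, ΣFN=997.
Micro-F1 score = 2·TP/(2·TP+FP+FN) on pooled counts = 0.6934 (equals overall accuracy in single-label multiclass).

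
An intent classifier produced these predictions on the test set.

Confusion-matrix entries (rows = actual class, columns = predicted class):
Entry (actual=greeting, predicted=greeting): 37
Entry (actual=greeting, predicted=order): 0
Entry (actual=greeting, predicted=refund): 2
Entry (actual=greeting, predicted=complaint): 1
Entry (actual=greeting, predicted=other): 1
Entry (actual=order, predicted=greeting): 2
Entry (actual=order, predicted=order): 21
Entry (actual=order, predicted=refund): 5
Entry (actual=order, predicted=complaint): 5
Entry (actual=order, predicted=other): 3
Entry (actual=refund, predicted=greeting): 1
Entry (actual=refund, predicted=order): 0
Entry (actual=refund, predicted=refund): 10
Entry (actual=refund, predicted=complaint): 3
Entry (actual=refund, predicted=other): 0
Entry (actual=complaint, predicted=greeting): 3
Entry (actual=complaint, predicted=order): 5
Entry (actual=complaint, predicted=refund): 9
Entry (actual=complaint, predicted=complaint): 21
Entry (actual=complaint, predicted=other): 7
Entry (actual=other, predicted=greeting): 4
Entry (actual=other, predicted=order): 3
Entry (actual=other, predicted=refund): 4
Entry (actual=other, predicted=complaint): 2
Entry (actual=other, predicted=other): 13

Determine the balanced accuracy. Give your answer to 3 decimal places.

0.633

Balanced accuracy = mean of per-class recall.
  greeting: recall = 37/41 = 0.9024
  order: recall = 21/36 = 0.5833
  refund: recall = 10/14 = 0.7143
  complaint: recall = 21/45 = 0.4667
  other: recall = 13/26 = 0.5000
Mean = (0.9024 + 0.5833 + 0.7143 + 0.4667 + 0.5000) / 5 = 0.633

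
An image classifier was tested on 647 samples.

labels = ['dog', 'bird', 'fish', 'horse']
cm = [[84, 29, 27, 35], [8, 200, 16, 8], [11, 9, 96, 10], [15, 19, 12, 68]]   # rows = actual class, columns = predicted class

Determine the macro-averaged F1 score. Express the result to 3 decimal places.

0.666

Per-class F1 score (2·TP/(2·TP+FP+FN)):
  dog: TP=84, FP=8+11+15=34, FN=29+27+35=91 → 168/293 = 0.5734
  bird: TP=200, FP=29+9+19=57, FN=8+16+8=32 → 400/489 = 0.8180
  fish: TP=96, FP=27+16+12=55, FN=11+9+10=30 → 192/277 = 0.6931
  horse: TP=68, FP=35+8+10=53, FN=15+19+12=46 → 136/235 = 0.5787
Macro-F1 score = mean = (0.5734 + 0.8180 + 0.6931 + 0.5787) / 4 = 0.666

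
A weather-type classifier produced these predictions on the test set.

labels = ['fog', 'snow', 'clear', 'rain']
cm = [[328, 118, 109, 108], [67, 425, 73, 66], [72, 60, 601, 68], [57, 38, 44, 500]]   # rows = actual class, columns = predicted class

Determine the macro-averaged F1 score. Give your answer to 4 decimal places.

0.6708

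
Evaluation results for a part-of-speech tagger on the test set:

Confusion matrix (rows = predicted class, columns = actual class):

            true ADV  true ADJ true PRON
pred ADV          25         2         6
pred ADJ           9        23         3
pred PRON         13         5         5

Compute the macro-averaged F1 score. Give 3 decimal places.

0.534

Per-class F1 score (2·TP/(2·TP+FP+FN)):
  ADV: TP=25, FP=2+6=8, FN=9+13=22 → 50/80 = 0.6250
  ADJ: TP=23, FP=9+3=12, FN=2+5=7 → 46/65 = 0.7077
  PRON: TP=5, FP=13+5=18, FN=6+3=9 → 10/37 = 0.2703
Macro-F1 score = mean = (0.6250 + 0.7077 + 0.2703) / 3 = 0.534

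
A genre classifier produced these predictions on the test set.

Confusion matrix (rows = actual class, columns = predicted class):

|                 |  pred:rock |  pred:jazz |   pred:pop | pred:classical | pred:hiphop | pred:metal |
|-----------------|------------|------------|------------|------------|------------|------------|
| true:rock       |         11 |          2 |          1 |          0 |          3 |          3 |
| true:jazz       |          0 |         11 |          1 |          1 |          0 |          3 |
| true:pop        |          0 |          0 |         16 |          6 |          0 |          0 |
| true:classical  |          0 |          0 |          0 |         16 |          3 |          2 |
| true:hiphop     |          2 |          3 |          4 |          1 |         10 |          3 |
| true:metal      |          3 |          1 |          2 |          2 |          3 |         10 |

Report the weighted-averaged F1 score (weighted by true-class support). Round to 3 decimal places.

0.597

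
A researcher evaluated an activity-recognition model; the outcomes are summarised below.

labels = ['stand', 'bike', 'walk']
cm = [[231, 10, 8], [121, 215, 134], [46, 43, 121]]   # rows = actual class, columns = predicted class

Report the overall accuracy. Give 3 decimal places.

0.610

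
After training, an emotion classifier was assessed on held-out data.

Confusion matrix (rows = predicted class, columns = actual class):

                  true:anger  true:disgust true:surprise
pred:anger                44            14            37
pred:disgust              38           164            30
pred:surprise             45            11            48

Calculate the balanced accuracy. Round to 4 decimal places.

0.5439

Balanced accuracy = mean of per-class recall.
  anger: recall = 44/127 = 0.34646
  disgust: recall = 164/189 = 0.86772
  surprise: recall = 48/115 = 0.41739
Mean = (0.34646 + 0.86772 + 0.41739) / 3 = 0.5439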